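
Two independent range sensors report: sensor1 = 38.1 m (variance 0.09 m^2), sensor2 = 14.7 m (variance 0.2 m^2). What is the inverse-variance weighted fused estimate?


w1 = (1/var1) / (1/var1 + 1/var2)
   = 11.1111 / (11.1111 + 5.0) = 0.6897
w2 = 1 - w1 = 0.3103
fused = w1*s1 + w2*s2 = 26.2759 + 4.5621
= 30.8379 m


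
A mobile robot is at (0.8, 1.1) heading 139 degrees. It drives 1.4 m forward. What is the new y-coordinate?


y_new = y0 + d*sin(theta)
= 1.1 + 1.4*sin(139)
= 1.1 + 0.9185
= 2.0185


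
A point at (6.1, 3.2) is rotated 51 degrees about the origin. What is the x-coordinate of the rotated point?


x' = x*cos(theta) - y*sin(theta)
cos(51 deg) = 0.6293, sin(51 deg) = 0.7771
x' = 6.1 * 0.6293 - 3.2 * 0.7771
= 3.8389 - 2.4869
= 1.352


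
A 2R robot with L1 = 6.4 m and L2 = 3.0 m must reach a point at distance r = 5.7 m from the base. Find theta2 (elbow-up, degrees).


cos(theta2) = (r^2 - L1^2 - L2^2) / (2*L1*L2)
cos(theta2) = (32.49 - 40.96 - 9.0) / 38.4
cos(theta2) = -0.454948
theta2 = 117.0616 degrees


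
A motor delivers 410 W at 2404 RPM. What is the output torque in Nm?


omega = 2404 * 2*pi/60 = 251.7463 rad/s
tau = P / omega = 410 / 251.7463
= 1.6286 Nm


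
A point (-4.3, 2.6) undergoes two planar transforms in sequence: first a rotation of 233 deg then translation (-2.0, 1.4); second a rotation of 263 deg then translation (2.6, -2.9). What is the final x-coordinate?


After transform 1:
x1 = cos(233)*-4.3 - sin(233)*2.6 + -2.0 = 2.6643
y1 = sin(233)*-4.3 + cos(233)*2.6 + 1.4 = 3.2694
After transform 2:
x2 = cos(263)*2.6643 - sin(263)*3.2694 + 2.6
= 5.5204


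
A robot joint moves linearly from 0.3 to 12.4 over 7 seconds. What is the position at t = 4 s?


s = t/T = 4/7 = 0.5714
p(t) = p0 + (pf-p0)*s
= 0.3 + (12.4 - 0.3) * 0.5714
= 7.2143


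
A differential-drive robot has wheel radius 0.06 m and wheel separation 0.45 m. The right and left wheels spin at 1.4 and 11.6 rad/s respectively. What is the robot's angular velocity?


vR = r*wR = 0.06*1.4 = 0.084 m/s
vL = r*wL = 0.06*11.6 = 0.696 m/s
v = (vR+vL)/2 = 0.39 m/s
omega = (vR-vL)/L = -1.36 rad/s
angular velocity = -1.36 rad/s


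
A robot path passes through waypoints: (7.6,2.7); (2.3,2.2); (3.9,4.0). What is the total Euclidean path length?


Segment lengths:
  seg1 = sqrt((-5.3)^2 + (-0.5)^2) = 5.3235
  seg2 = sqrt((1.6)^2 + (1.8)^2) = 2.4083
Total = 7.7319


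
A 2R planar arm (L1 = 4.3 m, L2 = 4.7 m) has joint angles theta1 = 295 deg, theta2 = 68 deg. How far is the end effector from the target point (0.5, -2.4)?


End effector via forward kinematics:
x = L1*cos(t1) + L2*cos(t1+t2) = 6.5108
y = L1*sin(t1) + L2*sin(t1+t2) = -3.6511
Distance to target:
d = sqrt((0.5 - 6.5108)^2 + (-2.4 - -3.6511)^2)
= sqrt(36.1299 + 1.5654)
= 6.1396 m


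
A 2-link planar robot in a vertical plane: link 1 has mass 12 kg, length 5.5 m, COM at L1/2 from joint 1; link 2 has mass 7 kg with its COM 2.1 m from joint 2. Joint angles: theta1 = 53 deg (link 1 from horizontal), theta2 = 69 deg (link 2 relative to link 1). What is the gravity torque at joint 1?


Horizontal distance from joint 1 to link-1 COM:
  x_c1 = (L1/2)*cos(t1) = 2.75 * 0.6018 = 1.655 m
Horizontal distance from joint 1 to link-2 COM:
  x_c2 = L1*cos(t1) + Lc2*cos(t1+t2)
       = 5.5*0.6018 + 2.1*-0.5299 = 2.1972 m
tau1 = m1*g*x_c1 + m2*g*x_c2
     = 12*9.81*1.655 + 7*9.81*2.1972
     = 194.8256 + 150.8784
     = 345.704 Nm


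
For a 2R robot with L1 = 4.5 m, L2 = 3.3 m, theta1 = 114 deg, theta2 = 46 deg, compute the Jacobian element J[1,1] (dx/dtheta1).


J[1,1] = -L1*sin(t1) - L2*sin(t1+t2)
= -4.5*sin(114) - 3.3*sin(160)
= -5.2396


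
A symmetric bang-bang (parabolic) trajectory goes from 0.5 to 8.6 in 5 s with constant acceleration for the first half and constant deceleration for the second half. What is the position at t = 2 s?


Symmetric rest-to-rest: each phase covers (pf-p0)/2 in time T/2. 0.5*a*(T/2)^2 = (pf-p0)/2 => a = 4*(pf-p0)/T^2
a = 4*(8.6-0.5)/5^2 = 1.296
t = 2 is in the acceleration phase (t <= T/2).
p = p0 + 0.5*a*t^2 = 0.5 + 0.5*1.296*2^2
= 3.092


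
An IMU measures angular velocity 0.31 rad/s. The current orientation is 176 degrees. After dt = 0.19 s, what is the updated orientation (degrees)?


delta_theta = w * dt = 0.31 * 0.19 = 0.0589 rad
= 3.3747 deg
theta_new = 176 + 3.3747 = 179.3747 deg


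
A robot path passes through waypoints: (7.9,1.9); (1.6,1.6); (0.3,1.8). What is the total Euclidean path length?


Segment lengths:
  seg1 = sqrt((-6.3)^2 + (-0.3)^2) = 6.3071
  seg2 = sqrt((-1.3)^2 + (0.2)^2) = 1.3153
Total = 7.6224


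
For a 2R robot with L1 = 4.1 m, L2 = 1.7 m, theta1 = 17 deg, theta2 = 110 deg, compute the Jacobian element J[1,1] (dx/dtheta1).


J[1,1] = -L1*sin(t1) - L2*sin(t1+t2)
= -4.1*sin(17) - 1.7*sin(127)
= -2.5564


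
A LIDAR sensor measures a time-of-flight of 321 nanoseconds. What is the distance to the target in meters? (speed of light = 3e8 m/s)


tof = 321 ns = 3.21e-07 s
dist = c * tof / 2
= 3e8 * 3.21e-07 / 2
= 48.15 m


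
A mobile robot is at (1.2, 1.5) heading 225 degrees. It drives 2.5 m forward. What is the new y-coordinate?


y_new = y0 + d*sin(theta)
= 1.5 + 2.5*sin(225)
= 1.5 + -1.7678
= -0.2678


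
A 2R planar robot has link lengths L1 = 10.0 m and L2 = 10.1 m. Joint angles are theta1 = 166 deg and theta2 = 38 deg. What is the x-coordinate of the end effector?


Convert angles to radians: theta1 = 2.8972, theta2 = 0.6632
x = L1*cos(theta1) + L2*cos(theta1+theta2)
x = -9.703 + -9.2268
x = -18.9298


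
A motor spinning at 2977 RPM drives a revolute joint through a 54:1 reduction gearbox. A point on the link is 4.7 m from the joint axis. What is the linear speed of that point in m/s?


omega_motor = 2977 * 2*pi/60 = 311.7507 rad/s
omega_joint = omega_motor / 54 = 5.7732 rad/s
v = omega_joint * r = 5.7732 * 4.7
= 27.1339 m/s


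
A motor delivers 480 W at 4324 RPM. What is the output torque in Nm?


omega = 4324 * 2*pi/60 = 452.8082 rad/s
tau = P / omega = 480 / 452.8082
= 1.0601 Nm


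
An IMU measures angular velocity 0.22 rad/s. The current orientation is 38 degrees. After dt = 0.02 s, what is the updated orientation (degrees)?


delta_theta = w * dt = 0.22 * 0.02 = 0.0044 rad
= 0.2521 deg
theta_new = 38 + 0.2521 = 38.2521 deg


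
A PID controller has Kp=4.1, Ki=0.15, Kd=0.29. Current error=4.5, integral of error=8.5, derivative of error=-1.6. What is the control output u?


u = Kp*e + Ki*int(e) + Kd*de/dt
= 4.1*4.5 + 0.15*8.5 + 0.29*(-1.6)
= 18.45 + 1.275 + -0.464
= 19.261


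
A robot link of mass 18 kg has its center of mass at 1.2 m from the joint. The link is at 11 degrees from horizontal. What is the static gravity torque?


tau = m*g*L*cos(angle)
= 18 * 9.81 * 1.2 * cos(11 deg)
= 18 * 9.81 * 1.2 * 0.9816
= 208.0029 Nm


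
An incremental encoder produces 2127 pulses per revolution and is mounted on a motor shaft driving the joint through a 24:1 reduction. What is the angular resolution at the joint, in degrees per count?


counts per rev = 2127
effective counts at joint = 2127 * 24 = 51048
resolution = 360 / 51048
= 0.0071 deg/count


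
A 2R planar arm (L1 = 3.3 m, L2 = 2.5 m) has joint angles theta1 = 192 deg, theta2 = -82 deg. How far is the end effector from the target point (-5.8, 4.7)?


End effector via forward kinematics:
x = L1*cos(t1) + L2*cos(t1+t2) = -4.0829
y = L1*sin(t1) + L2*sin(t1+t2) = 1.6631
Distance to target:
d = sqrt((-5.8 - -4.0829)^2 + (4.7 - 1.6631)^2)
= sqrt(2.9483 + 9.2226)
= 3.4887 m


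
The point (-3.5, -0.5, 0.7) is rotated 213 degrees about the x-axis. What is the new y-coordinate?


Rotation about x-axis: y' = y*cos(theta) - z*sin(theta)
= -0.5 * -0.8387 - 0.7 * -0.5446
= 0.8006


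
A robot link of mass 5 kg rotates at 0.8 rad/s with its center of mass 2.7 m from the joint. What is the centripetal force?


F = m * omega^2 * r
= 5 * 0.8^2 * 2.7
= 5 * 0.64 * 2.7
= 8.64 N


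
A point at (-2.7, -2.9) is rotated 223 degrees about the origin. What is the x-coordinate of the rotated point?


x' = x*cos(theta) - y*sin(theta)
cos(223 deg) = -0.7314, sin(223 deg) = -0.682
x' = -2.7 * -0.7314 - -2.9 * -0.682
= 1.9747 - 1.9778
= -0.0031


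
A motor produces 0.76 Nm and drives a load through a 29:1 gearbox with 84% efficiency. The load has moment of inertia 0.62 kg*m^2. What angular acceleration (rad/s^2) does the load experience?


tau_out = tau_motor * N * eta
= 0.76 * 29 * 0.84 = 18.5136 Nm
alpha = tau_out / I = 18.5136 / 0.62
= 29.8606 rad/s^2


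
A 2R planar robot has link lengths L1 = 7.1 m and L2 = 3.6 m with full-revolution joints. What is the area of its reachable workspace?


r_max = L1 + L2 = 10.7 m
r_min = |L1 - L2| = 3.5 m
Area = pi*(r_max^2 - r_min^2)
= pi*(114.49 - 12.25)
= pi * 102.24
= 321.1964 m^2


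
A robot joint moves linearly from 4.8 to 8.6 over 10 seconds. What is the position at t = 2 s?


s = t/T = 2/10 = 0.2
p(t) = p0 + (pf-p0)*s
= 4.8 + (8.6 - 4.8) * 0.2
= 5.56


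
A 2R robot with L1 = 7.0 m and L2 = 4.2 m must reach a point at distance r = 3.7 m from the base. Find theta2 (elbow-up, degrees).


cos(theta2) = (r^2 - L1^2 - L2^2) / (2*L1*L2)
cos(theta2) = (13.69 - 49.0 - 17.64) / 58.8
cos(theta2) = -0.90051
theta2 = 154.2252 degrees


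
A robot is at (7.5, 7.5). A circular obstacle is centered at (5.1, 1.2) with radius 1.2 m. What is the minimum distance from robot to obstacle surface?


center_dist = sqrt((7.5-5.1)^2 + (7.5-1.2)^2)
= sqrt(5.76 + 39.69)
= 6.7417
min_dist = center_dist - radius = 6.7417 - 1.2 = 5.5417 m


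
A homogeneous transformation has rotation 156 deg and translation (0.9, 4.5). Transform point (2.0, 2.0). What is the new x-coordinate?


x' = cos(theta)*px - sin(theta)*py + tx
= -0.9135*2.0 - 0.4067*2.0 + 0.9
= -1.7406


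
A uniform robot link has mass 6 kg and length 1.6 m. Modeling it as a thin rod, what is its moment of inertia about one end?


I = (1/3) * m * L^2
= (1/3) * 6 * 1.6^2
= 0.333333 * 6 * 2.56
= 5.12 kg*m^2


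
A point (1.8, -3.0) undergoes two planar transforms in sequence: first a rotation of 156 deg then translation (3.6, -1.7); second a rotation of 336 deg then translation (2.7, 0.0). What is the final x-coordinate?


After transform 1:
x1 = cos(156)*1.8 - sin(156)*-3.0 + 3.6 = 3.1758
y1 = sin(156)*1.8 + cos(156)*-3.0 + -1.7 = 1.7728
After transform 2:
x2 = cos(336)*3.1758 - sin(336)*1.7728 + 2.7
= 6.3223


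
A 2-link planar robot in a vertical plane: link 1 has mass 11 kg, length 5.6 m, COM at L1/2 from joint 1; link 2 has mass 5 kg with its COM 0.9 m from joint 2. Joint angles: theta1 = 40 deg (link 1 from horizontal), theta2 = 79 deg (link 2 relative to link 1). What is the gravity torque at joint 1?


Horizontal distance from joint 1 to link-1 COM:
  x_c1 = (L1/2)*cos(t1) = 2.8 * 0.766 = 2.1449 m
Horizontal distance from joint 1 to link-2 COM:
  x_c2 = L1*cos(t1) + Lc2*cos(t1+t2)
       = 5.6*0.766 + 0.9*-0.4848 = 3.8535 m
tau1 = m1*g*x_c1 + m2*g*x_c2
     = 11*9.81*2.1449 + 5*9.81*3.8535
     = 231.4588 + 189.0152
     = 420.474 Nm


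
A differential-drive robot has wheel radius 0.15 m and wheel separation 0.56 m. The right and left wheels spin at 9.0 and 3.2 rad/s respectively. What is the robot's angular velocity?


vR = r*wR = 0.15*9.0 = 1.35 m/s
vL = r*wL = 0.15*3.2 = 0.48 m/s
v = (vR+vL)/2 = 0.915 m/s
omega = (vR-vL)/L = 1.5536 rad/s
angular velocity = 1.5536 rad/s


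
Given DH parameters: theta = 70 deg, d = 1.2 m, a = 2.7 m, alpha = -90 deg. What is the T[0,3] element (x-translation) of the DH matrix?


T[0,3] = a * cos(theta)
= 2.7 * cos(70 deg)
= 2.7 * 0.342
= 0.9235


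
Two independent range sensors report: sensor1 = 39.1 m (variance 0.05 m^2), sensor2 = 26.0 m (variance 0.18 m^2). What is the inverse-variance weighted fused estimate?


w1 = (1/var1) / (1/var1 + 1/var2)
   = 20.0 / (20.0 + 5.5556) = 0.7826
w2 = 1 - w1 = 0.2174
fused = w1*s1 + w2*s2 = 30.6 + 5.6522
= 36.2522 m


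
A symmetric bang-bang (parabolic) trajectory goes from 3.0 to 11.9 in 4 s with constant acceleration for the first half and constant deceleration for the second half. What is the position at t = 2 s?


Symmetric rest-to-rest: each phase covers (pf-p0)/2 in time T/2. 0.5*a*(T/2)^2 = (pf-p0)/2 => a = 4*(pf-p0)/T^2
a = 4*(11.9-3.0)/4^2 = 2.225
t = 2 is in the acceleration phase (t <= T/2).
p = p0 + 0.5*a*t^2 = 3.0 + 0.5*2.225*2^2
= 7.45


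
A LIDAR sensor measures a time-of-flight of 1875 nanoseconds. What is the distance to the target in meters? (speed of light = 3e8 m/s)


tof = 1875 ns = 1.875e-06 s
dist = c * tof / 2
= 3e8 * 1.875e-06 / 2
= 281.25 m


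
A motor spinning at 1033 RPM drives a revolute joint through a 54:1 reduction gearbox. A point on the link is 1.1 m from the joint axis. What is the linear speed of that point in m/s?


omega_motor = 1033 * 2*pi/60 = 108.1755 rad/s
omega_joint = omega_motor / 54 = 2.0033 rad/s
v = omega_joint * r = 2.0033 * 1.1
= 2.2036 m/s


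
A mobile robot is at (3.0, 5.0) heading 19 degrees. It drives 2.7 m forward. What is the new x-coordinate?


x_new = x0 + d*cos(theta)
= 3.0 + 2.7*cos(19)
= 3.0 + 2.5529
= 5.5529


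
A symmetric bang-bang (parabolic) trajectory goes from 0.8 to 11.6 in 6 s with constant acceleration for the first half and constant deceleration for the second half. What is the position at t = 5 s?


Symmetric rest-to-rest: each phase covers (pf-p0)/2 in time T/2. 0.5*a*(T/2)^2 = (pf-p0)/2 => a = 4*(pf-p0)/T^2
a = 4*(11.6-0.8)/6^2 = 1.2
t = 5 is in the deceleration phase (t > T/2).
p = pf - 0.5*a*(T-t)^2 = 11.6 - 0.5*1.2*1^2
= 11.0


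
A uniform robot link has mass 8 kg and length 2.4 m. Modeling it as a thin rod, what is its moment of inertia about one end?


I = (1/3) * m * L^2
= (1/3) * 8 * 2.4^2
= 0.333333 * 8 * 5.76
= 15.36 kg*m^2


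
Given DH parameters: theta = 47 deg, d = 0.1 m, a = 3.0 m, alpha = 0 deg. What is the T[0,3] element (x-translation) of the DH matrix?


T[0,3] = a * cos(theta)
= 3.0 * cos(47 deg)
= 3.0 * 0.682
= 2.046


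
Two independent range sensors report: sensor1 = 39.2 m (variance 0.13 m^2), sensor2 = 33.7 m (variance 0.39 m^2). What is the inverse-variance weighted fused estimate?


w1 = (1/var1) / (1/var1 + 1/var2)
   = 7.6923 / (7.6923 + 2.5641) = 0.75
w2 = 1 - w1 = 0.25
fused = w1*s1 + w2*s2 = 29.4 + 8.425
= 37.825 m


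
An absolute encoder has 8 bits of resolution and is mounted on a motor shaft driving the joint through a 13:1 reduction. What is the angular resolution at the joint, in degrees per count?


counts = 2^8 = 256
effective counts at joint = 256 * 13 = 3328
resolution = 360 / 3328
= 0.1082 deg/count


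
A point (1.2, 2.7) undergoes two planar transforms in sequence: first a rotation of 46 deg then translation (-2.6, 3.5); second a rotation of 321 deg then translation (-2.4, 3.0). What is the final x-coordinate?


After transform 1:
x1 = cos(46)*1.2 - sin(46)*2.7 + -2.6 = -3.7086
y1 = sin(46)*1.2 + cos(46)*2.7 + 3.5 = 6.2388
After transform 2:
x2 = cos(321)*-3.7086 - sin(321)*6.2388 + -2.4
= -1.3559


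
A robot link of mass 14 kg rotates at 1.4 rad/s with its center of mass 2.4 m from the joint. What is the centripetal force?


F = m * omega^2 * r
= 14 * 1.4^2 * 2.4
= 14 * 1.96 * 2.4
= 65.856 N


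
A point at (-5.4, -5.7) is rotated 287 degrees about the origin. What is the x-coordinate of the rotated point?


x' = x*cos(theta) - y*sin(theta)
cos(287 deg) = 0.2924, sin(287 deg) = -0.9563
x' = -5.4 * 0.2924 - -5.7 * -0.9563
= -1.5788 - 5.4509
= -7.0297


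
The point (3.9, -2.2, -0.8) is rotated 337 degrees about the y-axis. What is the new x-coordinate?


Rotation about y-axis: x' = x*cos(theta) + z*sin(theta)
= 3.9 * 0.9205 + -0.8 * -0.3907
= 3.9026


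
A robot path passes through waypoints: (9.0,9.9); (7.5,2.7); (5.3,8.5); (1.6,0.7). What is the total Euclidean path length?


Segment lengths:
  seg1 = sqrt((-1.5)^2 + (-7.2)^2) = 7.3546
  seg2 = sqrt((-2.2)^2 + (5.8)^2) = 6.2032
  seg3 = sqrt((-3.7)^2 + (-7.8)^2) = 8.6331
Total = 22.1909


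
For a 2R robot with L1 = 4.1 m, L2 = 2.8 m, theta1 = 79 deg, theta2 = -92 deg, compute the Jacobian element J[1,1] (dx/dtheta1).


J[1,1] = -L1*sin(t1) - L2*sin(t1+t2)
= -4.1*sin(79) - 2.8*sin(-13)
= -3.3948


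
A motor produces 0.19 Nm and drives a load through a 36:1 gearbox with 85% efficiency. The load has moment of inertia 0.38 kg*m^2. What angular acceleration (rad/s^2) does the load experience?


tau_out = tau_motor * N * eta
= 0.19 * 36 * 0.85 = 5.814 Nm
alpha = tau_out / I = 5.814 / 0.38
= 15.3 rad/s^2


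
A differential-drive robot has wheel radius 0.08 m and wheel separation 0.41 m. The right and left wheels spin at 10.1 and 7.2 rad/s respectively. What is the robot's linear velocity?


vR = r*wR = 0.08*10.1 = 0.808 m/s
vL = r*wL = 0.08*7.2 = 0.576 m/s
v = (vR+vL)/2 = 0.692 m/s
omega = (vR-vL)/L = 0.5659 rad/s
linear velocity = 0.692 m/s


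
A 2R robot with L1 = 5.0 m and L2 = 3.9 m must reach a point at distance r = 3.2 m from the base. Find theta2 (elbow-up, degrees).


cos(theta2) = (r^2 - L1^2 - L2^2) / (2*L1*L2)
cos(theta2) = (10.24 - 25.0 - 15.21) / 39.0
cos(theta2) = -0.768462
theta2 = 140.2159 degrees


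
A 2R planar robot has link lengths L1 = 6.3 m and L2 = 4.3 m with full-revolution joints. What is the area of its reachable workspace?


r_max = L1 + L2 = 10.6 m
r_min = |L1 - L2| = 2.0 m
Area = pi*(r_max^2 - r_min^2)
= pi*(112.36 - 4.0)
= pi * 108.36
= 340.423 m^2


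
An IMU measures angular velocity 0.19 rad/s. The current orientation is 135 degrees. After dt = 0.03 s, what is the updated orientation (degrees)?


delta_theta = w * dt = 0.19 * 0.03 = 0.0057 rad
= 0.3266 deg
theta_new = 135 + 0.3266 = 135.3266 deg


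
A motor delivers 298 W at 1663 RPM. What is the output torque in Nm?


omega = 1663 * 2*pi/60 = 174.149 rad/s
tau = P / omega = 298 / 174.149
= 1.7112 Nm


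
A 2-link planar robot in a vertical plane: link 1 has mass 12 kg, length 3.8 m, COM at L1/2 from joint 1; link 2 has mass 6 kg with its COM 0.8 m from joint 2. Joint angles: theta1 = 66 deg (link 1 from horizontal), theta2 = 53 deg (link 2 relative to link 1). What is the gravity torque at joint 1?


Horizontal distance from joint 1 to link-1 COM:
  x_c1 = (L1/2)*cos(t1) = 1.9 * 0.4067 = 0.7728 m
Horizontal distance from joint 1 to link-2 COM:
  x_c2 = L1*cos(t1) + Lc2*cos(t1+t2)
       = 3.8*0.4067 + 0.8*-0.4848 = 1.1578 m
tau1 = m1*g*x_c1 + m2*g*x_c2
     = 12*9.81*0.7728 + 6*9.81*1.1578
     = 90.974 + 68.1453
     = 159.1192 Nm


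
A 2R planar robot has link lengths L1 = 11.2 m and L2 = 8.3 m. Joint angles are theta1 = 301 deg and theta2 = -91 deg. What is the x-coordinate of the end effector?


Convert angles to radians: theta1 = 5.2534, theta2 = -1.5882
x = L1*cos(theta1) + L2*cos(theta1+theta2)
x = 5.7684 + -7.188
x = -1.4196


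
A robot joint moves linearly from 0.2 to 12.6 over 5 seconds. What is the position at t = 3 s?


s = t/T = 3/5 = 0.6
p(t) = p0 + (pf-p0)*s
= 0.2 + (12.6 - 0.2) * 0.6
= 7.64


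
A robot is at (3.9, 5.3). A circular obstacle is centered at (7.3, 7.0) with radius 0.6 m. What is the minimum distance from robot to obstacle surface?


center_dist = sqrt((3.9-7.3)^2 + (5.3-7.0)^2)
= sqrt(11.56 + 2.89)
= 3.8013
min_dist = center_dist - radius = 3.8013 - 0.6 = 3.2013 m


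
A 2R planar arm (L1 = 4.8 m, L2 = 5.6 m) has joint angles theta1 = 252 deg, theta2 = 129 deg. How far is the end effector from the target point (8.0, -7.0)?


End effector via forward kinematics:
x = L1*cos(t1) + L2*cos(t1+t2) = 3.7448
y = L1*sin(t1) + L2*sin(t1+t2) = -2.5582
Distance to target:
d = sqrt((8.0 - 3.7448)^2 + (-7.0 - -2.5582)^2)
= sqrt(18.107 + 19.7295)
= 6.1511 m


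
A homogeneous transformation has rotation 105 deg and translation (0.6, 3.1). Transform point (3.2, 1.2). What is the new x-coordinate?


x' = cos(theta)*px - sin(theta)*py + tx
= -0.2588*3.2 - 0.9659*1.2 + 0.6
= -1.3873


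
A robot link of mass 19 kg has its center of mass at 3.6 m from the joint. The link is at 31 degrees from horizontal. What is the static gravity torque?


tau = m*g*L*cos(angle)
= 19 * 9.81 * 3.6 * cos(31 deg)
= 19 * 9.81 * 3.6 * 0.8572
= 575.1627 Nm


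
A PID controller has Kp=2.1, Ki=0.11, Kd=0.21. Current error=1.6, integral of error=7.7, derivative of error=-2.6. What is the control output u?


u = Kp*e + Ki*int(e) + Kd*de/dt
= 2.1*1.6 + 0.11*7.7 + 0.21*(-2.6)
= 3.36 + 0.847 + -0.546
= 3.661


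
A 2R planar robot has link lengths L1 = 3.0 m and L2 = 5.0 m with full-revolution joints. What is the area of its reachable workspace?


r_max = L1 + L2 = 8.0 m
r_min = |L1 - L2| = 2.0 m
Area = pi*(r_max^2 - r_min^2)
= pi*(64.0 - 4.0)
= pi * 60.0
= 188.4956 m^2


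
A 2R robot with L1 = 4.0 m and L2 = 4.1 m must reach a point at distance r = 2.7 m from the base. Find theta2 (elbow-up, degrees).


cos(theta2) = (r^2 - L1^2 - L2^2) / (2*L1*L2)
cos(theta2) = (7.29 - 16.0 - 16.81) / 32.8
cos(theta2) = -0.778049
theta2 = 141.0823 degrees


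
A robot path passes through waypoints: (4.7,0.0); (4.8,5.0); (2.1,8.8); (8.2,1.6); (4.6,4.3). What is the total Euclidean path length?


Segment lengths:
  seg1 = sqrt((0.1)^2 + (5.0)^2) = 5.001
  seg2 = sqrt((-2.7)^2 + (3.8)^2) = 4.6615
  seg3 = sqrt((6.1)^2 + (-7.2)^2) = 9.4366
  seg4 = sqrt((-3.6)^2 + (2.7)^2) = 4.5
Total = 23.5992


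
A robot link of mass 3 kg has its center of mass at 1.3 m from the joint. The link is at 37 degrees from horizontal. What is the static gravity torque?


tau = m*g*L*cos(angle)
= 3 * 9.81 * 1.3 * cos(37 deg)
= 3 * 9.81 * 1.3 * 0.7986
= 30.555 Nm


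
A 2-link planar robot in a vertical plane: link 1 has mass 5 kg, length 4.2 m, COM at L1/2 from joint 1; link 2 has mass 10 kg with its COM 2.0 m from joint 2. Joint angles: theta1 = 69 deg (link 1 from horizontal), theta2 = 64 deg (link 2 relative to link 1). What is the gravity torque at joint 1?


Horizontal distance from joint 1 to link-1 COM:
  x_c1 = (L1/2)*cos(t1) = 2.1 * 0.3584 = 0.7526 m
Horizontal distance from joint 1 to link-2 COM:
  x_c2 = L1*cos(t1) + Lc2*cos(t1+t2)
       = 4.2*0.3584 + 2.0*-0.682 = 0.1411 m
tau1 = m1*g*x_c1 + m2*g*x_c2
     = 5*9.81*0.7526 + 10*9.81*0.1411
     = 36.9137 + 13.8467
     = 50.7604 Nm


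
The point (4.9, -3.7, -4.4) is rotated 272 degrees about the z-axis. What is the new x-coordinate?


Rotation about z-axis: x' = x*cos(theta) - y*sin(theta)
= 4.9 * 0.0349 - -3.7 * -0.9994
= -3.5267


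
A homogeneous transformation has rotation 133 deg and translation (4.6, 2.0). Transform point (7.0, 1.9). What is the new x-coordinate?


x' = cos(theta)*px - sin(theta)*py + tx
= -0.682*7.0 - 0.7314*1.9 + 4.6
= -1.5636


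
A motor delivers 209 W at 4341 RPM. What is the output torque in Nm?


omega = 4341 * 2*pi/60 = 454.5885 rad/s
tau = P / omega = 209 / 454.5885
= 0.4598 Nm


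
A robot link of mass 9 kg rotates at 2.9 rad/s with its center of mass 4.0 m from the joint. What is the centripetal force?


F = m * omega^2 * r
= 9 * 2.9^2 * 4.0
= 9 * 8.41 * 4.0
= 302.76 N


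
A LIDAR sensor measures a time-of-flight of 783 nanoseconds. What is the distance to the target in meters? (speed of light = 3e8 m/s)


tof = 783 ns = 7.83e-07 s
dist = c * tof / 2
= 3e8 * 7.83e-07 / 2
= 117.45 m


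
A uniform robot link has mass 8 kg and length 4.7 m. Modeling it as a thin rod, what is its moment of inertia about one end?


I = (1/3) * m * L^2
= (1/3) * 8 * 4.7^2
= 0.333333 * 8 * 22.09
= 58.9067 kg*m^2


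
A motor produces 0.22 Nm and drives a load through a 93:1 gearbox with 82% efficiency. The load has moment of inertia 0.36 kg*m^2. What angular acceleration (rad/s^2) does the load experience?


tau_out = tau_motor * N * eta
= 0.22 * 93 * 0.82 = 16.7772 Nm
alpha = tau_out / I = 16.7772 / 0.36
= 46.6033 rad/s^2


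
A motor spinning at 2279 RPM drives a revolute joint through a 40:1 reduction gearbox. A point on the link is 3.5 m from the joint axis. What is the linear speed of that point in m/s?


omega_motor = 2279 * 2*pi/60 = 238.6563 rad/s
omega_joint = omega_motor / 40 = 5.9664 rad/s
v = omega_joint * r = 5.9664 * 3.5
= 20.8824 m/s


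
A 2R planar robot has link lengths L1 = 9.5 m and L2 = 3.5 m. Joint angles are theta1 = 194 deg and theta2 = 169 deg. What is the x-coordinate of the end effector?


Convert angles to radians: theta1 = 3.3859, theta2 = 2.9496
x = L1*cos(theta1) + L2*cos(theta1+theta2)
x = -9.2178 + 3.4952
x = -5.7226


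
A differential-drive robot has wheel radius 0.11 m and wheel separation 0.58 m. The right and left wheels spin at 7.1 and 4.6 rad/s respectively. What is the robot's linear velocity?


vR = r*wR = 0.11*7.1 = 0.781 m/s
vL = r*wL = 0.11*4.6 = 0.506 m/s
v = (vR+vL)/2 = 0.6435 m/s
omega = (vR-vL)/L = 0.4741 rad/s
linear velocity = 0.6435 m/s


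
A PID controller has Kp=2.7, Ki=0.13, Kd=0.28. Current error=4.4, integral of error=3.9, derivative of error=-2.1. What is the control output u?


u = Kp*e + Ki*int(e) + Kd*de/dt
= 2.7*4.4 + 0.13*3.9 + 0.28*(-2.1)
= 11.88 + 0.507 + -0.588
= 11.799


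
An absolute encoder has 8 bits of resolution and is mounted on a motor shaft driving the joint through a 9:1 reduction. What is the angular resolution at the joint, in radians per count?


counts = 2^8 = 256
effective counts at joint = 256 * 9 = 2304
resolution = 2*pi / 2304
= 0.0027 rad/count


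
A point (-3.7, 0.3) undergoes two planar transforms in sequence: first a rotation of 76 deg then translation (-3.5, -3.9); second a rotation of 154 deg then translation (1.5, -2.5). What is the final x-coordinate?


After transform 1:
x1 = cos(76)*-3.7 - sin(76)*0.3 + -3.5 = -4.6862
y1 = sin(76)*-3.7 + cos(76)*0.3 + -3.9 = -7.4175
After transform 2:
x2 = cos(154)*-4.6862 - sin(154)*-7.4175 + 1.5
= 8.9636


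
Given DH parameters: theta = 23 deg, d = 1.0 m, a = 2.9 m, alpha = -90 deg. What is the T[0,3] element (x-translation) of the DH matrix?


T[0,3] = a * cos(theta)
= 2.9 * cos(23 deg)
= 2.9 * 0.9205
= 2.6695


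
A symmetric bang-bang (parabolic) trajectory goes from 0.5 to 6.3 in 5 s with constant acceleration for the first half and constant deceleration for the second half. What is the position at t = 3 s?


Symmetric rest-to-rest: each phase covers (pf-p0)/2 in time T/2. 0.5*a*(T/2)^2 = (pf-p0)/2 => a = 4*(pf-p0)/T^2
a = 4*(6.3-0.5)/5^2 = 0.928
t = 3 is in the deceleration phase (t > T/2).
p = pf - 0.5*a*(T-t)^2 = 6.3 - 0.5*0.928*2^2
= 4.444


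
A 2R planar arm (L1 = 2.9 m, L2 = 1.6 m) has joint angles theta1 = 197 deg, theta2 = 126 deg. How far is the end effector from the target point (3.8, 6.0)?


End effector via forward kinematics:
x = L1*cos(t1) + L2*cos(t1+t2) = -1.4955
y = L1*sin(t1) + L2*sin(t1+t2) = -1.8108
Distance to target:
d = sqrt((3.8 - -1.4955)^2 + (6.0 - -1.8108)^2)
= sqrt(28.042 + 61.0083)
= 9.4366 m


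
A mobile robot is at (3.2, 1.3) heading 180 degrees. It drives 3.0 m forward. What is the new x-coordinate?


x_new = x0 + d*cos(theta)
= 3.2 + 3.0*cos(180)
= 3.2 + -3.0
= 0.2


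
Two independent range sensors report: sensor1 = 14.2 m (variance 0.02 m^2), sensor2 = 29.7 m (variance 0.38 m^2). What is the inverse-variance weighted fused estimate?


w1 = (1/var1) / (1/var1 + 1/var2)
   = 50.0 / (50.0 + 2.6316) = 0.95
w2 = 1 - w1 = 0.05
fused = w1*s1 + w2*s2 = 13.49 + 1.485
= 14.975 m


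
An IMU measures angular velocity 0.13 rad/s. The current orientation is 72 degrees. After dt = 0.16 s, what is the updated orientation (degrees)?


delta_theta = w * dt = 0.13 * 0.16 = 0.0208 rad
= 1.1918 deg
theta_new = 72 + 1.1918 = 73.1918 deg


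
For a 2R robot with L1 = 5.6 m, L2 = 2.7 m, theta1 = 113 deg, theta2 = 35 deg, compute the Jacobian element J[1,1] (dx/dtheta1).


J[1,1] = -L1*sin(t1) - L2*sin(t1+t2)
= -5.6*sin(113) - 2.7*sin(148)
= -6.5856


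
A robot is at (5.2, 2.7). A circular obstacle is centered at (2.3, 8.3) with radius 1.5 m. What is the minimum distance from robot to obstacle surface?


center_dist = sqrt((5.2-2.3)^2 + (2.7-8.3)^2)
= sqrt(8.41 + 31.36)
= 6.3063
min_dist = center_dist - radius = 6.3063 - 1.5 = 4.8063 m


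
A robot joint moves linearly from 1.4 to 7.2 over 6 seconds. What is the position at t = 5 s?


s = t/T = 5/6 = 0.8333
p(t) = p0 + (pf-p0)*s
= 1.4 + (7.2 - 1.4) * 0.8333
= 6.2333


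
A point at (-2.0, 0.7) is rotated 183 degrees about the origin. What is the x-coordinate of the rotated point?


x' = x*cos(theta) - y*sin(theta)
cos(183 deg) = -0.9986, sin(183 deg) = -0.0523
x' = -2.0 * -0.9986 - 0.7 * -0.0523
= 1.9973 - -0.0366
= 2.0339


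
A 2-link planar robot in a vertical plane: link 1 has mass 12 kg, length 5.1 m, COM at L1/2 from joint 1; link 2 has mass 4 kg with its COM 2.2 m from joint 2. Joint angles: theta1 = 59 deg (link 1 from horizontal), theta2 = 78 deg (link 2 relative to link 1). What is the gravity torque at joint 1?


Horizontal distance from joint 1 to link-1 COM:
  x_c1 = (L1/2)*cos(t1) = 2.55 * 0.515 = 1.3133 m
Horizontal distance from joint 1 to link-2 COM:
  x_c2 = L1*cos(t1) + Lc2*cos(t1+t2)
       = 5.1*0.515 + 2.2*-0.7314 = 1.0177 m
tau1 = m1*g*x_c1 + m2*g*x_c2
     = 12*9.81*1.3133 + 4*9.81*1.0177
     = 154.6072 + 39.9352
     = 194.5424 Nm


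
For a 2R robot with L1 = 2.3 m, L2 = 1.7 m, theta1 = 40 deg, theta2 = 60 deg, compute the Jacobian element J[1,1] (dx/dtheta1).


J[1,1] = -L1*sin(t1) - L2*sin(t1+t2)
= -2.3*sin(40) - 1.7*sin(100)
= -3.1526


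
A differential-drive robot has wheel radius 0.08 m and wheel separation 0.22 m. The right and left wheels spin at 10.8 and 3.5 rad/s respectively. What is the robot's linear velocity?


vR = r*wR = 0.08*10.8 = 0.864 m/s
vL = r*wL = 0.08*3.5 = 0.28 m/s
v = (vR+vL)/2 = 0.572 m/s
omega = (vR-vL)/L = 2.6545 rad/s
linear velocity = 0.572 m/s


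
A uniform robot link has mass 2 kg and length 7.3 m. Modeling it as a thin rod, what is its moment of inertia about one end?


I = (1/3) * m * L^2
= (1/3) * 2 * 7.3^2
= 0.333333 * 2 * 53.29
= 35.5267 kg*m^2


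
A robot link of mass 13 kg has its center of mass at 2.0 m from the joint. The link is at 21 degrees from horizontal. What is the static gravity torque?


tau = m*g*L*cos(angle)
= 13 * 9.81 * 2.0 * cos(21 deg)
= 13 * 9.81 * 2.0 * 0.9336
= 238.119 Nm


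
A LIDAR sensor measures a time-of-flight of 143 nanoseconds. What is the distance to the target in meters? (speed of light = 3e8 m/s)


tof = 143 ns = 1.43e-07 s
dist = c * tof / 2
= 3e8 * 1.43e-07 / 2
= 21.45 m


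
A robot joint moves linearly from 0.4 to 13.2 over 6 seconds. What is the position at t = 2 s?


s = t/T = 2/6 = 0.3333
p(t) = p0 + (pf-p0)*s
= 0.4 + (13.2 - 0.4) * 0.3333
= 4.6667


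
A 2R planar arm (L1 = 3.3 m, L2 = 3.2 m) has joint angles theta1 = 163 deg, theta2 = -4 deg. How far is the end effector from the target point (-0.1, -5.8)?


End effector via forward kinematics:
x = L1*cos(t1) + L2*cos(t1+t2) = -6.1433
y = L1*sin(t1) + L2*sin(t1+t2) = 2.1116
Distance to target:
d = sqrt((-0.1 - -6.1433)^2 + (-5.8 - 2.1116)^2)
= sqrt(36.521 + 62.5935)
= 9.9556 m


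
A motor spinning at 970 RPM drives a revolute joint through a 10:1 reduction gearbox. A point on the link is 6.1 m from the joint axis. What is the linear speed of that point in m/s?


omega_motor = 970 * 2*pi/60 = 101.5782 rad/s
omega_joint = omega_motor / 10 = 10.1578 rad/s
v = omega_joint * r = 10.1578 * 6.1
= 61.9627 m/s


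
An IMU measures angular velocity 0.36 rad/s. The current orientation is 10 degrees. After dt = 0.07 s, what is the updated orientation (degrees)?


delta_theta = w * dt = 0.36 * 0.07 = 0.0252 rad
= 1.4439 deg
theta_new = 10 + 1.4439 = 11.4439 deg


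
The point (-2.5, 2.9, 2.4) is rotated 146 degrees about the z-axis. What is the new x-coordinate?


Rotation about z-axis: x' = x*cos(theta) - y*sin(theta)
= -2.5 * -0.829 - 2.9 * 0.5592
= 0.4509


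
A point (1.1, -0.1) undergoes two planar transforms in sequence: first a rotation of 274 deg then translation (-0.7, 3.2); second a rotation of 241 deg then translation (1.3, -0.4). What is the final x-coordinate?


After transform 1:
x1 = cos(274)*1.1 - sin(274)*-0.1 + -0.7 = -0.723
y1 = sin(274)*1.1 + cos(274)*-0.1 + 3.2 = 2.0957
After transform 2:
x2 = cos(241)*-0.723 - sin(241)*2.0957 + 1.3
= 3.4835


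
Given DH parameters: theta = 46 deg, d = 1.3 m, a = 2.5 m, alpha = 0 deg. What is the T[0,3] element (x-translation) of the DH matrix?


T[0,3] = a * cos(theta)
= 2.5 * cos(46 deg)
= 2.5 * 0.6947
= 1.7366


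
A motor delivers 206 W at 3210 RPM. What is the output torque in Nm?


omega = 3210 * 2*pi/60 = 336.1504 rad/s
tau = P / omega = 206 / 336.1504
= 0.6128 Nm


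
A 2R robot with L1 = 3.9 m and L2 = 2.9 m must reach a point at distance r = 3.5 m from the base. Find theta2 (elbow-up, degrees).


cos(theta2) = (r^2 - L1^2 - L2^2) / (2*L1*L2)
cos(theta2) = (12.25 - 15.21 - 8.41) / 22.62
cos(theta2) = -0.502653
theta2 = 120.1756 degrees


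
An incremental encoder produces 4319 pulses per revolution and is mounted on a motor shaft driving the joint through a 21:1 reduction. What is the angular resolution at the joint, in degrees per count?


counts per rev = 4319
effective counts at joint = 4319 * 21 = 90699
resolution = 360 / 90699
= 0.004 deg/count


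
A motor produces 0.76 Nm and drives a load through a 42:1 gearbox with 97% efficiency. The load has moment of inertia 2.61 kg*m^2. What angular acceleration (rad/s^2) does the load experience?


tau_out = tau_motor * N * eta
= 0.76 * 42 * 0.97 = 30.9624 Nm
alpha = tau_out / I = 30.9624 / 2.61
= 11.863 rad/s^2


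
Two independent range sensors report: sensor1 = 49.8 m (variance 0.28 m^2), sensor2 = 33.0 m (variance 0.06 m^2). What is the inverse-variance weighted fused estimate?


w1 = (1/var1) / (1/var1 + 1/var2)
   = 3.5714 / (3.5714 + 16.6667) = 0.1765
w2 = 1 - w1 = 0.8235
fused = w1*s1 + w2*s2 = 8.7882 + 27.1765
= 35.9647 m


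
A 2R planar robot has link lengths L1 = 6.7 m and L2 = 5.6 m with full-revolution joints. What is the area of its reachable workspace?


r_max = L1 + L2 = 12.3 m
r_min = |L1 - L2| = 1.1 m
Area = pi*(r_max^2 - r_min^2)
= pi*(151.29 - 1.21)
= pi * 150.08
= 471.4902 m^2


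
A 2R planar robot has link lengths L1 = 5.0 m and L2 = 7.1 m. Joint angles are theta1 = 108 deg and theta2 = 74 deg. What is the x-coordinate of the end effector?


Convert angles to radians: theta1 = 1.885, theta2 = 1.2915
x = L1*cos(theta1) + L2*cos(theta1+theta2)
x = -1.5451 + -7.0957
x = -8.6408


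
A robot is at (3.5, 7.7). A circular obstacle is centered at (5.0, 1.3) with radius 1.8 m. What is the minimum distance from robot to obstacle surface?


center_dist = sqrt((3.5-5.0)^2 + (7.7-1.3)^2)
= sqrt(2.25 + 40.96)
= 6.5734
min_dist = center_dist - radius = 6.5734 - 1.8 = 4.7734 m


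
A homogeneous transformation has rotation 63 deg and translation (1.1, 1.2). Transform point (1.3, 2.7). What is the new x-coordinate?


x' = cos(theta)*px - sin(theta)*py + tx
= 0.454*1.3 - 0.891*2.7 + 1.1
= -0.7155


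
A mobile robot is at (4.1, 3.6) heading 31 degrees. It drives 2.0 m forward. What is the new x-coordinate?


x_new = x0 + d*cos(theta)
= 4.1 + 2.0*cos(31)
= 4.1 + 1.7143
= 5.8143


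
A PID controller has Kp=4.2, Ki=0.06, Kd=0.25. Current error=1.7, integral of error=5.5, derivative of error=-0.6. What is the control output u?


u = Kp*e + Ki*int(e) + Kd*de/dt
= 4.2*1.7 + 0.06*5.5 + 0.25*(-0.6)
= 7.14 + 0.33 + -0.15
= 7.32


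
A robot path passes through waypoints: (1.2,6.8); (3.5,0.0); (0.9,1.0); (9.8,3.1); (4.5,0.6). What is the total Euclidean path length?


Segment lengths:
  seg1 = sqrt((2.3)^2 + (-6.8)^2) = 7.1784
  seg2 = sqrt((-2.6)^2 + (1.0)^2) = 2.7857
  seg3 = sqrt((8.9)^2 + (2.1)^2) = 9.1444
  seg4 = sqrt((-5.3)^2 + (-2.5)^2) = 5.86
Total = 24.9685


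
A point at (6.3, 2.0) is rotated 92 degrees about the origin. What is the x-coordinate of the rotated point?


x' = x*cos(theta) - y*sin(theta)
cos(92 deg) = -0.0349, sin(92 deg) = 0.9994
x' = 6.3 * -0.0349 - 2.0 * 0.9994
= -0.2199 - 1.9988
= -2.2186


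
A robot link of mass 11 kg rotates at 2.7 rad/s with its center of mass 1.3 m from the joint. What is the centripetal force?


F = m * omega^2 * r
= 11 * 2.7^2 * 1.3
= 11 * 7.29 * 1.3
= 104.247 N


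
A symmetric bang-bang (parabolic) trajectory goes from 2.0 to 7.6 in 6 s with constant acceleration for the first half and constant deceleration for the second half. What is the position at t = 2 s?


Symmetric rest-to-rest: each phase covers (pf-p0)/2 in time T/2. 0.5*a*(T/2)^2 = (pf-p0)/2 => a = 4*(pf-p0)/T^2
a = 4*(7.6-2.0)/6^2 = 0.6222
t = 2 is in the acceleration phase (t <= T/2).
p = p0 + 0.5*a*t^2 = 2.0 + 0.5*0.6222*2^2
= 3.2444


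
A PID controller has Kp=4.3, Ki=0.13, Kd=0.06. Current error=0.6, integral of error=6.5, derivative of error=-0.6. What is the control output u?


u = Kp*e + Ki*int(e) + Kd*de/dt
= 4.3*0.6 + 0.13*6.5 + 0.06*(-0.6)
= 2.58 + 0.845 + -0.036
= 3.389


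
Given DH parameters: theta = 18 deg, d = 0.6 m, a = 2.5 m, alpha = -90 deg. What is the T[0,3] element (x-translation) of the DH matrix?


T[0,3] = a * cos(theta)
= 2.5 * cos(18 deg)
= 2.5 * 0.9511
= 2.3776


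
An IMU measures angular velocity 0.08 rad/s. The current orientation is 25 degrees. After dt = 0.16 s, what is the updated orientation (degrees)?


delta_theta = w * dt = 0.08 * 0.16 = 0.0128 rad
= 0.7334 deg
theta_new = 25 + 0.7334 = 25.7334 deg


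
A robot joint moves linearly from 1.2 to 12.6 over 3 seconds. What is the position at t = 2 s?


s = t/T = 2/3 = 0.6667
p(t) = p0 + (pf-p0)*s
= 1.2 + (12.6 - 1.2) * 0.6667
= 8.8


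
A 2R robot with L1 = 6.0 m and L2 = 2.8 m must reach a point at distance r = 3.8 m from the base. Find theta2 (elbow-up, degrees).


cos(theta2) = (r^2 - L1^2 - L2^2) / (2*L1*L2)
cos(theta2) = (14.44 - 36.0 - 7.84) / 33.6
cos(theta2) = -0.875
theta2 = 151.045 degrees


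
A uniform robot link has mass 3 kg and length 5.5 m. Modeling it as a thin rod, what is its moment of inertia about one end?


I = (1/3) * m * L^2
= (1/3) * 3 * 5.5^2
= 0.333333 * 3 * 30.25
= 30.25 kg*m^2


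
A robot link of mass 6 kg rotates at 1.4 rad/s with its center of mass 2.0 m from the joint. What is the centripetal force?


F = m * omega^2 * r
= 6 * 1.4^2 * 2.0
= 6 * 1.96 * 2.0
= 23.52 N


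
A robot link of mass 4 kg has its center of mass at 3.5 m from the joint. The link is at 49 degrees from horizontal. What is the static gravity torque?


tau = m*g*L*cos(angle)
= 4 * 9.81 * 3.5 * cos(49 deg)
= 4 * 9.81 * 3.5 * 0.6561
= 90.1031 Nm


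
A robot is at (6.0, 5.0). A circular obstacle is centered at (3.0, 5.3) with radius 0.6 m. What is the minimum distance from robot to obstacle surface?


center_dist = sqrt((6.0-3.0)^2 + (5.0-5.3)^2)
= sqrt(9.0 + 0.09)
= 3.015
min_dist = center_dist - radius = 3.015 - 0.6 = 2.415 m


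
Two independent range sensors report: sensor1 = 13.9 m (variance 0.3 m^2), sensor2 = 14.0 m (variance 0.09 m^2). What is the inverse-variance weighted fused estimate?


w1 = (1/var1) / (1/var1 + 1/var2)
   = 3.3333 / (3.3333 + 11.1111) = 0.2308
w2 = 1 - w1 = 0.7692
fused = w1*s1 + w2*s2 = 3.2077 + 10.7692
= 13.9769 m


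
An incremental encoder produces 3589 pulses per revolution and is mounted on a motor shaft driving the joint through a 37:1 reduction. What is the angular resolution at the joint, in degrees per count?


counts per rev = 3589
effective counts at joint = 3589 * 37 = 132793
resolution = 360 / 132793
= 0.0027 deg/count


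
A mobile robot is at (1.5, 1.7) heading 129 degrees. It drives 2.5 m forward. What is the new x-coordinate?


x_new = x0 + d*cos(theta)
= 1.5 + 2.5*cos(129)
= 1.5 + -1.5733
= -0.0733
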